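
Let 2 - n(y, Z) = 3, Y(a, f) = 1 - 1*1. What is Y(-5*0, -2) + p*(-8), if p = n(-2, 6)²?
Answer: -8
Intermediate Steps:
Y(a, f) = 0 (Y(a, f) = 1 - 1 = 0)
n(y, Z) = -1 (n(y, Z) = 2 - 1*3 = 2 - 3 = -1)
p = 1 (p = (-1)² = 1)
Y(-5*0, -2) + p*(-8) = 0 + 1*(-8) = 0 - 8 = -8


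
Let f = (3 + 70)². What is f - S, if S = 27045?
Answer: -21716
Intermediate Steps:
f = 5329 (f = 73² = 5329)
f - S = 5329 - 1*27045 = 5329 - 27045 = -21716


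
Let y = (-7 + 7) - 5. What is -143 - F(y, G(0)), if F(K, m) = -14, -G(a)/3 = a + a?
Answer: -129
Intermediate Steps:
G(a) = -6*a (G(a) = -3*(a + a) = -6*a)
y = -5 (y = 0 - 5 = -5)
-143 - F(y, G(0)) = -143 - 1*(-14) = -143 + 14 = -129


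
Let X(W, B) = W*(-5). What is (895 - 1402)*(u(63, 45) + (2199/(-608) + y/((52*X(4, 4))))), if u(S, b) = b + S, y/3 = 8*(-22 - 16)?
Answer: -162235359/3040 ≈ -53367.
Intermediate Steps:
X(W, B) = -5*W
y = -912 (y = 3*(8*(-22 - 16)) = 3*(8*(-38)) = 3*(-304) = -912)
u(S, b) = S + b
(895 - 1402)*(u(63, 45) + (2199/(-608) + y/((52*X(4, 4))))) = (895 - 1402)*((63 + 45) + (2199/(-608) - 912/(52*(-5*4)))) = -507*(108 + (2199*(-1/608) - 912/(52*(-20)))) = -507*(108 + (-2199/608 - 912/(-1040))) = -507*(108 + (-2199/608 - 912*(-1/1040))) = -507*(108 + (-2199/608 + 57/65)) = -507*(108 - 108279/39520) = -507*4159881/39520 = -162235359/3040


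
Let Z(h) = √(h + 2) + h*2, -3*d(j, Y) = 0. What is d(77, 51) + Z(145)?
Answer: 290 + 7*√3 ≈ 302.12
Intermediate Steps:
d(j, Y) = 0 (d(j, Y) = -⅓*0 = 0)
Z(h) = √(2 + h) + 2*h
d(77, 51) + Z(145) = 0 + (√(2 + 145) + 2*145) = 0 + (√147 + 290) = 0 + (7*√3 + 290) = 0 + (290 + 7*√3) = 290 + 7*√3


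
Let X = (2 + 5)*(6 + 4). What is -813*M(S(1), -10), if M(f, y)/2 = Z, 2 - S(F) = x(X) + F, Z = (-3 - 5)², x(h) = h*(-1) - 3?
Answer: -104064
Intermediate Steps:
X = 70 (X = 7*10 = 70)
x(h) = -3 - h (x(h) = -h - 3 = -3 - h)
Z = 64 (Z = (-8)² = 64)
S(F) = 75 - F (S(F) = 2 - ((-3 - 1*70) + F) = 2 - ((-3 - 70) + F) = 2 - (-73 + F) = 2 + (73 - F) = 75 - F)
M(f, y) = 128 (M(f, y) = 2*64 = 128)
-813*M(S(1), -10) = -813*128 = -104064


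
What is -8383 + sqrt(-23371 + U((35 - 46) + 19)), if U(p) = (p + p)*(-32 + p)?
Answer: -8383 + I*sqrt(23755) ≈ -8383.0 + 154.13*I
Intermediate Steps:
U(p) = 2*p*(-32 + p) (U(p) = (2*p)*(-32 + p) = 2*p*(-32 + p))
-8383 + sqrt(-23371 + U((35 - 46) + 19)) = -8383 + sqrt(-23371 + 2*((35 - 46) + 19)*(-32 + ((35 - 46) + 19))) = -8383 + sqrt(-23371 + 2*(-11 + 19)*(-32 + (-11 + 19))) = -8383 + sqrt(-23371 + 2*8*(-32 + 8)) = -8383 + sqrt(-23371 + 2*8*(-24)) = -8383 + sqrt(-23371 - 384) = -8383 + sqrt(-23755) = -8383 + I*sqrt(23755)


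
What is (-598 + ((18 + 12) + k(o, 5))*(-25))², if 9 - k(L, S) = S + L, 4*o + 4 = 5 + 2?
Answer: 32684089/16 ≈ 2.0428e+6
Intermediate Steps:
o = ¾ (o = -1 + (5 + 2)/4 = -1 + (¼)*7 = -1 + 7/4 = ¾ ≈ 0.75000)
k(L, S) = 9 - L - S (k(L, S) = 9 - (S + L) = 9 - (L + S) = 9 + (-L - S) = 9 - L - S)
(-598 + ((18 + 12) + k(o, 5))*(-25))² = (-598 + ((18 + 12) + (9 - 1*¾ - 1*5))*(-25))² = (-598 + (30 + (9 - ¾ - 5))*(-25))² = (-598 + (30 + 13/4)*(-25))² = (-598 + (133/4)*(-25))² = (-598 - 3325/4)² = (-5717/4)² = 32684089/16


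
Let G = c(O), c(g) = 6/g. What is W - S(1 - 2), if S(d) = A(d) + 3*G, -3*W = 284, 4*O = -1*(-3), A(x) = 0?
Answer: -356/3 ≈ -118.67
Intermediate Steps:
O = 3/4 (O = (-1*(-3))/4 = (1/4)*3 = 3/4 ≈ 0.75000)
G = 8 (G = 6/(3/4) = 6*(4/3) = 8)
W = -284/3 (W = -1/3*284 = -284/3 ≈ -94.667)
S(d) = 24 (S(d) = 0 + 3*8 = 0 + 24 = 24)
W - S(1 - 2) = -284/3 - 1*24 = -284/3 - 24 = -356/3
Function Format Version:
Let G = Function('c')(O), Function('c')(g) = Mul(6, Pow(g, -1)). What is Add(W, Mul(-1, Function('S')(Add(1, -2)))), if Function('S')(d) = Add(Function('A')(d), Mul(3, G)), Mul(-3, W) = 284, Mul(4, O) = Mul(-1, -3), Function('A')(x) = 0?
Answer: Rational(-356, 3) ≈ -118.67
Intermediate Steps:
O = Rational(3, 4) (O = Mul(Rational(1, 4), Mul(-1, -3)) = Mul(Rational(1, 4), 3) = Rational(3, 4) ≈ 0.75000)
G = 8 (G = Mul(6, Pow(Rational(3, 4), -1)) = Mul(6, Rational(4, 3)) = 8)
W = Rational(-284, 3) (W = Mul(Rational(-1, 3), 284) = Rational(-284, 3) ≈ -94.667)
Function('S')(d) = 24 (Function('S')(d) = Add(0, Mul(3, 8)) = Add(0, 24) = 24)
Add(W, Mul(-1, Function('S')(Add(1, -2)))) = Add(Rational(-284, 3), Mul(-1, 24)) = Add(Rational(-284, 3), -24) = Rational(-356, 3)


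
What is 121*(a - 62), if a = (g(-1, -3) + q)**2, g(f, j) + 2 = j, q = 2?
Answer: -6413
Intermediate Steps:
g(f, j) = -2 + j
a = 9 (a = ((-2 - 3) + 2)**2 = (-5 + 2)**2 = (-3)**2 = 9)
121*(a - 62) = 121*(9 - 62) = 121*(-53) = -6413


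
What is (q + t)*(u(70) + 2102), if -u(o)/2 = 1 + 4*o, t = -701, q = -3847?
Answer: -7003920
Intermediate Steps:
u(o) = -2 - 8*o (u(o) = -2*(1 + 4*o) = -2 - 8*o)
(q + t)*(u(70) + 2102) = (-3847 - 701)*((-2 - 8*70) + 2102) = -4548*((-2 - 560) + 2102) = -4548*(-562 + 2102) = -4548*1540 = -7003920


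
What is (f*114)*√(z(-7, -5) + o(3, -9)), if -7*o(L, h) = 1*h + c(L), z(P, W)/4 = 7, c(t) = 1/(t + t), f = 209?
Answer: 3971*√51618/7 ≈ 1.2889e+5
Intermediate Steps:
c(t) = 1/(2*t)
z(P, W) = 28 (z(P, W) = 4*7 = 28)
o(L, h) = -h/7 - 1/(14*L) (o(L, h) = -(1*h + 1/(2*L))/7 = -(h + 1/(2*L))/7 = -h/7 - 1/(14*L))
(f*114)*√(z(-7, -5) + o(3, -9)) = (209*114)*√(28 + (-⅐*(-9) - 1/14/3)) = 23826*√(28 + (9/7 - 1/14*⅓)) = 23826*√(28 + (9/7 - 1/42)) = 23826*√(28 + 53/42) = 23826*√(1229/42) = 23826*(√51618/42) = 3971*√51618/7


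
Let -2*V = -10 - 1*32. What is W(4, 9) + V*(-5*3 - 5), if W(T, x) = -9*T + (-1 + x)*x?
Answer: -384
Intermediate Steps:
V = 21 (V = -(-10 - 1*32)/2 = -(-10 - 32)/2 = -1/2*(-42) = 21)
W(T, x) = -9*T + x*(-1 + x)
W(4, 9) + V*(-5*3 - 5) = (9**2 - 1*9 - 9*4) + 21*(-5*3 - 5) = (81 - 9 - 36) + 21*(-15 - 5) = 36 + 21*(-20) = 36 - 420 = -384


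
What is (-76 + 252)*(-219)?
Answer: -38544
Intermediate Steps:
(-76 + 252)*(-219) = 176*(-219) = -38544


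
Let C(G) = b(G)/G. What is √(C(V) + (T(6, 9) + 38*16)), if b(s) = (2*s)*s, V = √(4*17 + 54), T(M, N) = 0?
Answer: √(608 + 2*√122) ≈ 25.102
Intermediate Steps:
V = √122 (V = √(68 + 54) = √122 ≈ 11.045)
b(s) = 2*s²
C(G) = 2*G (C(G) = (2*G²)/G = 2*G)
√(C(V) + (T(6, 9) + 38*16)) = √(2*√122 + (0 + 38*16)) = √(2*√122 + (0 + 608)) = √(2*√122 + 608) = √(608 + 2*√122)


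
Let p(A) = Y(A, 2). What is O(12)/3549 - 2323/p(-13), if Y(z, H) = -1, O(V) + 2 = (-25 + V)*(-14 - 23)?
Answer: 8244806/3549 ≈ 2323.1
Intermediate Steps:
O(V) = 923 - 37*V (O(V) = -2 + (-25 + V)*(-14 - 23) = -2 + (-25 + V)*(-37) = -2 + (925 - 37*V) = 923 - 37*V)
p(A) = -1
O(12)/3549 - 2323/p(-13) = (923 - 37*12)/3549 - 2323/(-1) = (923 - 444)*(1/3549) - 2323*(-1) = 479*(1/3549) + 2323 = 479/3549 + 2323 = 8244806/3549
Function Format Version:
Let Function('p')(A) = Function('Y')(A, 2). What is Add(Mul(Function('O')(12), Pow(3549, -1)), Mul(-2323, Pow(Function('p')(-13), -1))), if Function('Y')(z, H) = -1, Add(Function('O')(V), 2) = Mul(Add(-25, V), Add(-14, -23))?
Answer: Rational(8244806, 3549) ≈ 2323.1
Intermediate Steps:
Function('O')(V) = Add(923, Mul(-37, V)) (Function('O')(V) = Add(-2, Mul(Add(-25, V), Add(-14, -23))) = Add(-2, Mul(Add(-25, V), -37)) = Add(-2, Add(925, Mul(-37, V))) = Add(923, Mul(-37, V)))
Function('p')(A) = -1
Add(Mul(Function('O')(12), Pow(3549, -1)), Mul(-2323, Pow(Function('p')(-13), -1))) = Add(Mul(Add(923, Mul(-37, 12)), Pow(3549, -1)), Mul(-2323, Pow(-1, -1))) = Add(Mul(Add(923, -444), Rational(1, 3549)), Mul(-2323, -1)) = Add(Mul(479, Rational(1, 3549)), 2323) = Add(Rational(479, 3549), 2323) = Rational(8244806, 3549)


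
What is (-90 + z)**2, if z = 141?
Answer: 2601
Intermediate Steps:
(-90 + z)**2 = (-90 + 141)**2 = 51**2 = 2601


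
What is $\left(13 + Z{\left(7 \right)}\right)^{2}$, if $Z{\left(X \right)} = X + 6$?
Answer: $676$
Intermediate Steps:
$Z{\left(X \right)} = 6 + X$
$\left(13 + Z{\left(7 \right)}\right)^{2} = \left(13 + \left(6 + 7\right)\right)^{2} = \left(13 + 13\right)^{2} = 26^{2} = 676$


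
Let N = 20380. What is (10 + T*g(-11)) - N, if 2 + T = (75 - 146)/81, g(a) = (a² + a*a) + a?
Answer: -567931/27 ≈ -21034.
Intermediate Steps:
g(a) = a + 2*a² (g(a) = (a² + a²) + a = 2*a² + a = a + 2*a²)
T = -233/81 (T = -2 + (75 - 146)/81 = -2 - 71*1/81 = -2 - 71/81 = -233/81 ≈ -2.8765)
(10 + T*g(-11)) - N = (10 - (-2563)*(1 + 2*(-11))/81) - 1*20380 = (10 - (-2563)*(1 - 22)/81) - 20380 = (10 - (-2563)*(-21)/81) - 20380 = (10 - 233/81*231) - 20380 = (10 - 17941/27) - 20380 = -17671/27 - 20380 = -567931/27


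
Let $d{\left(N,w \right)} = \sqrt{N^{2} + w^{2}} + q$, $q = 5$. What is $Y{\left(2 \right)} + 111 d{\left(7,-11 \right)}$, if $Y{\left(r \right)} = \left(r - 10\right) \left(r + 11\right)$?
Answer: $451 + 111 \sqrt{170} \approx 1898.3$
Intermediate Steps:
$Y{\left(r \right)} = \left(-10 + r\right) \left(11 + r\right)$
$d{\left(N,w \right)} = 5 + \sqrt{N^{2} + w^{2}}$ ($d{\left(N,w \right)} = \sqrt{N^{2} + w^{2}} + 5 = 5 + \sqrt{N^{2} + w^{2}}$)
$Y{\left(2 \right)} + 111 d{\left(7,-11 \right)} = \left(-110 + 2 + 2^{2}\right) + 111 \left(5 + \sqrt{7^{2} + \left(-11\right)^{2}}\right) = \left(-110 + 2 + 4\right) + 111 \left(5 + \sqrt{49 + 121}\right) = -104 + 111 \left(5 + \sqrt{170}\right) = -104 + \left(555 + 111 \sqrt{170}\right) = 451 + 111 \sqrt{170}$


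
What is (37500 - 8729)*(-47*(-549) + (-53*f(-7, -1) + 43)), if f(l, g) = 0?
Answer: 743615266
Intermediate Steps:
(37500 - 8729)*(-47*(-549) + (-53*f(-7, -1) + 43)) = (37500 - 8729)*(-47*(-549) + (-53*0 + 43)) = 28771*(25803 + (0 + 43)) = 28771*(25803 + 43) = 28771*25846 = 743615266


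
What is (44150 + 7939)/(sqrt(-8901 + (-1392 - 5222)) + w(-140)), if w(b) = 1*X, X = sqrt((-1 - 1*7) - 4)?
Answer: -52089*I/(sqrt(15515) + 2*sqrt(3)) ≈ -406.87*I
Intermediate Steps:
X = 2*I*sqrt(3) (X = sqrt((-1 - 7) - 4) = sqrt(-8 - 4) = sqrt(-12) = 2*I*sqrt(3) ≈ 3.4641*I)
w(b) = 2*I*sqrt(3) (w(b) = 1*(2*I*sqrt(3)) = 2*I*sqrt(3))
(44150 + 7939)/(sqrt(-8901 + (-1392 - 5222)) + w(-140)) = (44150 + 7939)/(sqrt(-8901 + (-1392 - 5222)) + 2*I*sqrt(3)) = 52089/(sqrt(-8901 - 6614) + 2*I*sqrt(3)) = 52089/(sqrt(-15515) + 2*I*sqrt(3)) = 52089/(I*sqrt(15515) + 2*I*sqrt(3))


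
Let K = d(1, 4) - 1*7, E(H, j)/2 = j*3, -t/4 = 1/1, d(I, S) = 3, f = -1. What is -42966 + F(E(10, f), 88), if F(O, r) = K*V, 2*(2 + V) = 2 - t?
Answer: -42970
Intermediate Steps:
t = -4 (t = -4/1 = -4 ≈ -4.0000)
E(H, j) = 6*j (E(H, j) = 2*(j*3) = 2*(3*j) = 6*j)
V = 1 (V = -2 + (2 - 1*(-4))/2 = -2 + (2 + 4)/2 = -2 + (1/2)*6 = -2 + 3 = 1)
K = -4 (K = 3 - 1*7 = 3 - 7 = -4)
F(O, r) = -4 (F(O, r) = -4*1 = -4)
-42966 + F(E(10, f), 88) = -42966 - 4 = -42970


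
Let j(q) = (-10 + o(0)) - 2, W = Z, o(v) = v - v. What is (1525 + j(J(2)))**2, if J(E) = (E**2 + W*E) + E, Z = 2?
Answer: 2289169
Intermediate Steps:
o(v) = 0
W = 2
J(E) = E**2 + 3*E (J(E) = (E**2 + 2*E) + E = E**2 + 3*E)
j(q) = -12 (j(q) = (-10 + 0) - 2 = -10 - 2 = -12)
(1525 + j(J(2)))**2 = (1525 - 12)**2 = 1513**2 = 2289169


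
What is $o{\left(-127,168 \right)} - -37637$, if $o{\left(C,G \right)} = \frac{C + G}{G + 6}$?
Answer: $\frac{6548879}{174} \approx 37637.0$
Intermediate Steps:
$o{\left(C,G \right)} = \frac{C + G}{6 + G}$
$o{\left(-127,168 \right)} - -37637 = \frac{-127 + 168}{6 + 168} - -37637 = \frac{1}{174} \cdot 41 + 37637 = \frac{41}{174} + 37637 = \frac{6548879}{174}$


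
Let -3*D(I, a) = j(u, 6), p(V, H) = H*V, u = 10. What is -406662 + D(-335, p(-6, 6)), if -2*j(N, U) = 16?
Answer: -1219978/3 ≈ -4.0666e+5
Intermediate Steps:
j(N, U) = -8 (j(N, U) = -½*16 = -8)
D(I, a) = 8/3 (D(I, a) = -⅓*(-8) = 8/3)
-406662 + D(-335, p(-6, 6)) = -406662 + 8/3 = -1219978/3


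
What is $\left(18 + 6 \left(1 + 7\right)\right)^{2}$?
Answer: $4356$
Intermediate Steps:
$\left(18 + 6 \left(1 + 7\right)\right)^{2} = \left(18 + 6 \cdot 8\right)^{2} = \left(18 + 48\right)^{2} = 66^{2} = 4356$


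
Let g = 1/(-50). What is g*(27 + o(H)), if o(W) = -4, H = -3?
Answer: -23/50 ≈ -0.46000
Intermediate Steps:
g = -1/50 ≈ -0.020000
g*(27 + o(H)) = -(27 - 4)/50 = -1/50*23 = -23/50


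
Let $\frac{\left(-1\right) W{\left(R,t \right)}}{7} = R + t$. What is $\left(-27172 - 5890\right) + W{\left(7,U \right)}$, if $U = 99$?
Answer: $-33804$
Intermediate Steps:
$W{\left(R,t \right)} = - 7 R - 7 t$ ($W{\left(R,t \right)} = - 7 \left(R + t\right) = - 7 R - 7 t$)
$\left(-27172 - 5890\right) + W{\left(7,U \right)} = \left(-27172 - 5890\right) - 742 = -33062 - 742 = -33804$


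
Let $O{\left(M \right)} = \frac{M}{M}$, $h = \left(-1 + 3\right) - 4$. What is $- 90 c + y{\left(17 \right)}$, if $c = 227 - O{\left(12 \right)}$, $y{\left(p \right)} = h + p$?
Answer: $-20325$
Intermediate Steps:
$h = -2$ ($h = 2 - 4 = -2$)
$O{\left(M \right)} = 1$
$y{\left(p \right)} = -2 + p$
$c = 226$ ($c = 227 - 1 = 226$)
$- 90 c + y{\left(17 \right)} = \left(-90\right) 226 + \left(-2 + 17\right) = -20340 + 15 = -20325$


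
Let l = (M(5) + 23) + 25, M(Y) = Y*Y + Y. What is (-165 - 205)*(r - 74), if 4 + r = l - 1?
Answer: 370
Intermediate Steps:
M(Y) = Y + Y² (M(Y) = Y² + Y = Y + Y²)
l = 78 (l = (5*(1 + 5) + 23) + 25 = (5*6 + 23) + 25 = (30 + 23) + 25 = 53 + 25 = 78)
r = 73 (r = -4 + (78 - 1) = -4 + 77 = 73)
(-165 - 205)*(r - 74) = (-165 - 205)*(73 - 74) = -370*(-1) = 370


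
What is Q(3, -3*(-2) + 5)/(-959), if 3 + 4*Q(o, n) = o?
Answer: 0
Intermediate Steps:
Q(o, n) = -3/4 + o/4
Q(3, -3*(-2) + 5)/(-959) = (-3/4 + (1/4)*3)/(-959) = (-3/4 + 3/4)*(-1/959) = 0*(-1/959) = 0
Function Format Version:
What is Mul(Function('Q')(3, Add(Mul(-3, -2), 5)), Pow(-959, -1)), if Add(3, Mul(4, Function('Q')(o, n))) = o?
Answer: 0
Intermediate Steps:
Function('Q')(o, n) = Add(Rational(-3, 4), Mul(Rational(1, 4), o))
Mul(Function('Q')(3, Add(Mul(-3, -2), 5)), Pow(-959, -1)) = Mul(Add(Rational(-3, 4), Mul(Rational(1, 4), 3)), Pow(-959, -1)) = Mul(Add(Rational(-3, 4), Rational(3, 4)), Rational(-1, 959)) = Mul(0, Rational(-1, 959)) = 0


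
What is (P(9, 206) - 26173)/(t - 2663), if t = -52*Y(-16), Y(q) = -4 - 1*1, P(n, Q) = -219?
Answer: 26392/2403 ≈ 10.983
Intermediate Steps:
Y(q) = -5 (Y(q) = -4 - 1 = -5)
t = 260 (t = -52*(-5) = 260)
(P(9, 206) - 26173)/(t - 2663) = (-219 - 26173)/(260 - 2663) = -26392/(-2403) = -26392*(-1/2403) = 26392/2403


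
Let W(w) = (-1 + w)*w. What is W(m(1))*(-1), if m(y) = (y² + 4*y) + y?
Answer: -30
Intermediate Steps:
m(y) = y² + 5*y
W(w) = w*(-1 + w)
W(m(1))*(-1) = ((1*(5 + 1))*(-1 + 1*(5 + 1)))*(-1) = ((1*6)*(-1 + 1*6))*(-1) = (6*(-1 + 6))*(-1) = (6*5)*(-1) = 30*(-1) = -30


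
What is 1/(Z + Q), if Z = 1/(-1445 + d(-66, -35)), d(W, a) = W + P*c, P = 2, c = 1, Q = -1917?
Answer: -1509/2892754 ≈ -0.00052165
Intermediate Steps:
d(W, a) = 2 + W (d(W, a) = W + 2*1 = W + 2 = 2 + W)
Z = -1/1509 (Z = 1/(-1445 + (2 - 66)) = 1/(-1445 - 64) = 1/(-1509) = -1/1509 ≈ -0.00066269)
1/(Z + Q) = 1/(-1/1509 - 1917) = 1/(-2892754/1509) = -1509/2892754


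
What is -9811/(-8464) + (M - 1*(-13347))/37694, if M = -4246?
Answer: 223423349/159521008 ≈ 1.4006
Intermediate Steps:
-9811/(-8464) + (M - 1*(-13347))/37694 = -9811/(-8464) + (-4246 - 1*(-13347))/37694 = -9811*(-1/8464) + (-4246 + 13347)*(1/37694) = 9811/8464 + 9101*(1/37694) = 9811/8464 + 9101/37694 = 223423349/159521008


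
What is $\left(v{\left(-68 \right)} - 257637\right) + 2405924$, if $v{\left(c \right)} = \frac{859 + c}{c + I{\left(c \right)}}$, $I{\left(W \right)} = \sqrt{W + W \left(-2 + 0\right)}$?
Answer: $\frac{143934438}{67} - \frac{791 \sqrt{17}}{2278} \approx 2.1483 \cdot 10^{6}$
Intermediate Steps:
$I{\left(W \right)} = \sqrt{- W}$ ($I{\left(W \right)} = \sqrt{W + W \left(-2\right)} = \sqrt{W - 2 W} = \sqrt{- W}$)
$v{\left(c \right)} = \frac{859 + c}{c + \sqrt{- c}}$
$\left(v{\left(-68 \right)} - 257637\right) + 2405924 = \left(\frac{859 - 68}{-68 + \sqrt{\left(-1\right) \left(-68\right)}} - 257637\right) + 2405924 = \left(\frac{1}{-68 + \sqrt{68}} \cdot 791 - 257637\right) + 2405924 = \left(\frac{1}{-68 + 2 \sqrt{17}} \cdot 791 - 257637\right) + 2405924 = \left(\frac{791}{-68 + 2 \sqrt{17}} - 257637\right) + 2405924 = \left(-257637 + \frac{791}{-68 + 2 \sqrt{17}}\right) + 2405924 = 2148287 + \frac{791}{-68 + 2 \sqrt{17}}$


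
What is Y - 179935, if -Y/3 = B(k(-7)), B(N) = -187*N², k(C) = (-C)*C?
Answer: 1167026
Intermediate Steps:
k(C) = -C²
Y = 1346961 (Y = -(-561)*(-1*(-7)²)² = -(-561)*(-1*49)² = -(-561)*(-49)² = -(-561)*2401 = -3*(-448987) = 1346961)
Y - 179935 = 1346961 - 179935 = 1167026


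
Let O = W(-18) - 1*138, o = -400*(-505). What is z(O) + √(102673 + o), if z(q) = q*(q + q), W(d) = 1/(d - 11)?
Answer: 32048018/841 + √304673 ≈ 38659.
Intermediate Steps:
o = 202000
W(d) = 1/(-11 + d)
O = -4003/29 (O = 1/(-11 - 18) - 1*138 = 1/(-29) - 138 = -1/29 - 138 = -4003/29 ≈ -138.03)
z(q) = 2*q² (z(q) = q*(2*q) = 2*q²)
z(O) + √(102673 + o) = 2*(-4003/29)² + √(102673 + 202000) = 2*(16024009/841) + √304673 = 32048018/841 + √304673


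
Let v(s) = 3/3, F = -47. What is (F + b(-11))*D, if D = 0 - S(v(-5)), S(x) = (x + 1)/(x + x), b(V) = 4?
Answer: 43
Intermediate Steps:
v(s) = 1 (v(s) = 3*(⅓) = 1)
S(x) = (1 + x)/(2*x) (S(x) = (1 + x)/((2*x)) = (1 + x)*(1/(2*x)) = (1 + x)/(2*x))
D = -1 (D = 0 - (1 + 1)/(2*1) = 0 - 2/2 = 0 - 1*1 = 0 - 1 = -1)
(F + b(-11))*D = (-47 + 4)*(-1) = -43*(-1) = 43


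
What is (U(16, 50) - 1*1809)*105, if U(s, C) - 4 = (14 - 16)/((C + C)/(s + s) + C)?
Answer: -16109961/85 ≈ -1.8953e+5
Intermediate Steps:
U(s, C) = 4 - 2/(C + C/s) (U(s, C) = 4 + (14 - 16)/((C + C)/(s + s) + C) = 4 - 2/((2*C)/((2*s)) + C) = 4 - 2/((2*C)*(1/(2*s)) + C) = 4 - 2/(C/s + C) = 4 - 2/(C + C/s))
(U(16, 50) - 1*1809)*105 = (2*(-1*16 + 2*50 + 2*50*16)/(50*(1 + 16)) - 1*1809)*105 = (2*(1/50)*(-16 + 100 + 1600)/17 - 1809)*105 = (2*(1/50)*(1/17)*1684 - 1809)*105 = (1684/425 - 1809)*105 = -767141/425*105 = -16109961/85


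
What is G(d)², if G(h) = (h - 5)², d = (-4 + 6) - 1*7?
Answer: 10000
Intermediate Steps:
d = -5 (d = 2 - 7 = -5)
G(h) = (-5 + h)²
G(d)² = ((-5 - 5)²)² = ((-10)²)² = 100² = 10000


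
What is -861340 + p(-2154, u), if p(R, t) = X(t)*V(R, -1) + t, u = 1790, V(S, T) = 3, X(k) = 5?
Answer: -859535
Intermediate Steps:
p(R, t) = 15 + t (p(R, t) = 5*3 + t = 15 + t)
-861340 + p(-2154, u) = -861340 + (15 + 1790) = -861340 + 1805 = -859535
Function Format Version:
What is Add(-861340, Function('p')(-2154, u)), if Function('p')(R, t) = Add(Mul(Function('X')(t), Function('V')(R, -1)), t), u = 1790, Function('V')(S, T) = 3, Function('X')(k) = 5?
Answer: -859535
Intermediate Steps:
Function('p')(R, t) = Add(15, t) (Function('p')(R, t) = Add(Mul(5, 3), t) = Add(15, t))
Add(-861340, Function('p')(-2154, u)) = Add(-861340, Add(15, 1790)) = Add(-861340, 1805) = -859535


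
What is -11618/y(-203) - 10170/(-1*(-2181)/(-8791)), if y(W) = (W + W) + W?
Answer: 18157553696/442743 ≈ 41012.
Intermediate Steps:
y(W) = 3*W (y(W) = 2*W + W = 3*W)
-11618/y(-203) - 10170/(-1*(-2181)/(-8791)) = -11618/(3*(-203)) - 10170/(-1*(-2181)/(-8791)) = -11618/(-609) - 10170/(2181*(-1/8791)) = -11618*(-1/609) - 10170/(-2181/8791) = 11618/609 - 10170*(-8791/2181) = 11618/609 + 29801490/727 = 18157553696/442743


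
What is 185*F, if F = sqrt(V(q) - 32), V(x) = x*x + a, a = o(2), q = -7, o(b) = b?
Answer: 185*sqrt(19) ≈ 806.40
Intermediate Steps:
a = 2
V(x) = 2 + x**2 (V(x) = x*x + 2 = x**2 + 2 = 2 + x**2)
F = sqrt(19) (F = sqrt((2 + (-7)**2) - 32) = sqrt((2 + 49) - 32) = sqrt(51 - 32) = sqrt(19) ≈ 4.3589)
185*F = 185*sqrt(19)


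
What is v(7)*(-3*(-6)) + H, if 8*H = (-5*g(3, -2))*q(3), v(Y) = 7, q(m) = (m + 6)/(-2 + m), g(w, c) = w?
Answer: 873/8 ≈ 109.13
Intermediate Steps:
q(m) = (6 + m)/(-2 + m)
H = -135/8 (H = ((-5*3)*((6 + 3)/(-2 + 3)))/8 = (-15*9/1)/8 = (-15*9)/8 = (⅛)*(-135) = -135/8 ≈ -16.875)
v(7)*(-3*(-6)) + H = 7*(-3*(-6)) - 135/8 = 7*18 - 135/8 = 126 - 135/8 = 873/8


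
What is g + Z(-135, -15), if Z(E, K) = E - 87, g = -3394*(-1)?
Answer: 3172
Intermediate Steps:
g = 3394
Z(E, K) = -87 + E
g + Z(-135, -15) = 3394 + (-87 - 135) = 3394 - 222 = 3172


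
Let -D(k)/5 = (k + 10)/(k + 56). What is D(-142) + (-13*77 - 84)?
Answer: -46985/43 ≈ -1092.7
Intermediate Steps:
D(k) = -5*(10 + k)/(56 + k) (D(k) = -5*(k + 10)/(k + 56) = -5*(10 + k)/(56 + k))
D(-142) + (-13*77 - 84) = 5*(-10 - 1*(-142))/(56 - 142) + (-13*77 - 84) = 5*(-10 + 142)/(-86) + (-1001 - 84) = 5*(-1/86)*132 - 1085 = -330/43 - 1085 = -46985/43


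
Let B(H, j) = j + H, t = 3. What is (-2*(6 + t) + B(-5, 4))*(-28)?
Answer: 532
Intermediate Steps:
B(H, j) = H + j
(-2*(6 + t) + B(-5, 4))*(-28) = (-2*(6 + 3) + (-5 + 4))*(-28) = (-2*9 - 1)*(-28) = (-18 - 1)*(-28) = -19*(-28) = 532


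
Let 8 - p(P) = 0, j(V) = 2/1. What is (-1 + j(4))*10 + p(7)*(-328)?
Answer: -2614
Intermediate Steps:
j(V) = 2 (j(V) = 2*1 = 2)
p(P) = 8 (p(P) = 8 - 1*0 = 8 + 0 = 8)
(-1 + j(4))*10 + p(7)*(-328) = (-1 + 2)*10 + 8*(-328) = 1*10 - 2624 = 10 - 2624 = -2614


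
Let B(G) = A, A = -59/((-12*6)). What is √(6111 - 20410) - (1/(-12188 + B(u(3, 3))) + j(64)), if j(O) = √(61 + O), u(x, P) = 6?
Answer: 72/877477 - 5*√5 + I*√14299 ≈ -11.18 + 119.58*I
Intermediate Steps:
A = 59/72 (A = -59/(-72) = -59*(-1/72) = 59/72 ≈ 0.81944)
B(G) = 59/72
√(6111 - 20410) - (1/(-12188 + B(u(3, 3))) + j(64)) = √(6111 - 20410) - (1/(-12188 + 59/72) + √(61 + 64)) = √(-14299) - (1/(-877477/72) + √125) = I*√14299 - (-72/877477 + 5*√5) = I*√14299 + (72/877477 - 5*√5) = 72/877477 - 5*√5 + I*√14299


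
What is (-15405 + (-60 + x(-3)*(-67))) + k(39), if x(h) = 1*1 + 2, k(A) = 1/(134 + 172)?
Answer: -4793795/306 ≈ -15666.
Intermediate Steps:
k(A) = 1/306
x(h) = 3 (x(h) = 1 + 2 = 3)
(-15405 + (-60 + x(-3)*(-67))) + k(39) = (-15405 + (-60 + 3*(-67))) + 1/306 = (-15405 + (-60 - 201)) + 1/306 = (-15405 - 261) + 1/306 = -15666 + 1/306 = -4793795/306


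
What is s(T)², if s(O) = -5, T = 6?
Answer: 25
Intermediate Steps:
s(T)² = (-5)² = 25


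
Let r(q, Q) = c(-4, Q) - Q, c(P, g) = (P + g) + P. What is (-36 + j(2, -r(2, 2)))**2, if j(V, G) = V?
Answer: 1156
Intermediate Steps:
c(P, g) = g + 2*P
r(q, Q) = -8 (r(q, Q) = (Q + 2*(-4)) - Q = (Q - 8) - Q = (-8 + Q) - Q = -8)
(-36 + j(2, -r(2, 2)))**2 = (-36 + 2)**2 = (-34)**2 = 1156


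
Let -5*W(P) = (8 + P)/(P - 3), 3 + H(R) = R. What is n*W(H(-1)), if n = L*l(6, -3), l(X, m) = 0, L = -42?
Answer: 0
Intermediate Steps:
H(R) = -3 + R
W(P) = -(8 + P)/(5*(-3 + P)) (W(P) = -(8 + P)/(5*(P - 3)) = -(8 + P)/(5*(-3 + P)))
n = 0 (n = -42*0 = 0)
n*W(H(-1)) = 0*((-8 - (-3 - 1))/(5*(-3 + (-3 - 1)))) = 0*((-8 - 1*(-4))/(5*(-3 - 4))) = 0*((⅕)*(-8 + 4)/(-7)) = 0*((⅕)*(-⅐)*(-4)) = 0*(4/35) = 0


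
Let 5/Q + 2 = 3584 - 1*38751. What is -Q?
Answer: 5/35169 ≈ 0.00014217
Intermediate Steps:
Q = -5/35169 (Q = 5/(-2 + (3584 - 1*38751)) = 5/(-2 + (3584 - 38751)) = 5/(-2 - 35167) = 5/(-35169) = 5*(-1/35169) = -5/35169 ≈ -0.00014217)
-Q = -1*(-5/35169) = 5/35169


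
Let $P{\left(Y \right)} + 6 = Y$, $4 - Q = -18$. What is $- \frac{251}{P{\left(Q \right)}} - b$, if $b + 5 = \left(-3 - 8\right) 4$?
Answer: $\frac{533}{16} \approx 33.313$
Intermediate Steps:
$Q = 22$ ($Q = 4 - -18 = 4 + 18 = 22$)
$b = -49$ ($b = -5 + \left(-3 - 8\right) 4 = -5 - 44 = -49$)
$P{\left(Y \right)} = -6 + Y$
$- \frac{251}{P{\left(Q \right)}} - b = - \frac{251}{-6 + 22} - -49 = - \frac{251}{16} + 49 = \frac{533}{16}$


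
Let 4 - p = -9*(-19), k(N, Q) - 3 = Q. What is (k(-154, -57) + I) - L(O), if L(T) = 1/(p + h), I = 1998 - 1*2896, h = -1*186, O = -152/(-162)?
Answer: -336055/353 ≈ -952.00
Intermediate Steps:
k(N, Q) = 3 + Q
O = 76/81 (O = -152*(-1/162) = 76/81 ≈ 0.93827)
h = -186
I = -898 (I = 1998 - 2896 = -898)
p = -167 (p = 4 - (-9)*(-19) = 4 - 1*171 = 4 - 171 = -167)
L(T) = -1/353 (L(T) = 1/(-167 - 186) = 1/(-353) = -1/353)
(k(-154, -57) + I) - L(O) = ((3 - 57) - 898) - 1*(-1/353) = (-54 - 898) + 1/353 = -952 + 1/353 = -336055/353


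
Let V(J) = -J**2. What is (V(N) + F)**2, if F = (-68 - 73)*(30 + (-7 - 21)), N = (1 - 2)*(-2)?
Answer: 81796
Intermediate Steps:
N = 2 (N = -1*(-2) = 2)
F = -282 (F = -141*(30 - 28) = -141*2 = -282)
(V(N) + F)**2 = (-1*2**2 - 282)**2 = (-1*4 - 282)**2 = (-4 - 282)**2 = (-286)**2 = 81796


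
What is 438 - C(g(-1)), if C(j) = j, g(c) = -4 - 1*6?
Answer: 448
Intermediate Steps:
g(c) = -10 (g(c) = -4 - 6 = -10)
438 - C(g(-1)) = 438 - 1*(-10) = 438 + 10 = 448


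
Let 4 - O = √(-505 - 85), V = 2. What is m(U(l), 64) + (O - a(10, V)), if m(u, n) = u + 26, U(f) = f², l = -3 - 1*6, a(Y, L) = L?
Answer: 109 - I*√590 ≈ 109.0 - 24.29*I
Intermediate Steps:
l = -9 (l = -3 - 6 = -9)
O = 4 - I*√590 (O = 4 - √(-505 - 85) = 4 - √(-590) = 4 - I*√590 ≈ 4.0 - 24.29*I)
m(u, n) = 26 + u
m(U(l), 64) + (O - a(10, V)) = (26 + (-9)²) + ((4 - I*√590) - 1*2) = (26 + 81) + ((4 - I*√590) - 2) = 107 + (2 - I*√590) = 109 - I*√590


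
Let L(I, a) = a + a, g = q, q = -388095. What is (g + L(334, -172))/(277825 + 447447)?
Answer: -388439/725272 ≈ -0.53558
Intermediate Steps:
g = -388095
L(I, a) = 2*a
(g + L(334, -172))/(277825 + 447447) = (-388095 + 2*(-172))/(277825 + 447447) = (-388095 - 344)/725272 = -388439*1/725272 = -388439/725272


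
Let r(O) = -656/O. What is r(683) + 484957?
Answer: 331224975/683 ≈ 4.8496e+5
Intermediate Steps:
r(683) + 484957 = -656/683 + 484957 = 331224975/683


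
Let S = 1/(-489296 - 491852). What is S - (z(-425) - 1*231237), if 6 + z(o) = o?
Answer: 227300594863/981148 ≈ 2.3167e+5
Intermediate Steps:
S = -1/981148 (S = 1/(-981148) = -1/981148 ≈ -1.0192e-6)
z(o) = -6 + o
S - (z(-425) - 1*231237) = -1/981148 - ((-6 - 425) - 1*231237) = -1/981148 - (-431 - 231237) = -1/981148 - 1*(-231668) = -1/981148 + 231668 = 227300594863/981148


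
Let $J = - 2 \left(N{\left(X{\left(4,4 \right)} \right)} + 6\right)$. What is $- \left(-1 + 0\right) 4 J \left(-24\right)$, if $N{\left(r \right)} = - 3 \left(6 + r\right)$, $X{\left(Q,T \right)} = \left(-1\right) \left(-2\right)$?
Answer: $-3456$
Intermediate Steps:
$X{\left(Q,T \right)} = 2$
$N{\left(r \right)} = -18 - 3 r$
$J = 36$ ($J = - 2 \left(\left(-18 - 6\right) + 6\right) = - 2 \left(-24 + 6\right) = \left(-2\right) \left(-18\right) = 36$)
$- \left(-1 + 0\right) 4 J \left(-24\right) = - \left(-1 + 0\right) 4 \cdot 36 \left(-24\right) = - \left(-1\right) 4 \cdot 36 \left(-24\right) = - \left(-4\right) 36 \left(-24\right) = - \left(-144\right) \left(-24\right) = \left(-1\right) 3456 = -3456$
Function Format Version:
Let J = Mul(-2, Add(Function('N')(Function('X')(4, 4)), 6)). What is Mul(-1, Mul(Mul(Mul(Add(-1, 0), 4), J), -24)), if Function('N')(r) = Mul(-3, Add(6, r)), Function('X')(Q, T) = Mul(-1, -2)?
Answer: -3456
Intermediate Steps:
Function('X')(Q, T) = 2
Function('N')(r) = Add(-18, Mul(-3, r))
J = 36 (J = Mul(-2, Add(Add(-18, Mul(-3, 2)), 6)) = Mul(-2, Add(Add(-18, -6), 6)) = Mul(-2, Add(-24, 6)) = Mul(-2, -18) = 36)
Mul(-1, Mul(Mul(Mul(Add(-1, 0), 4), J), -24)) = Mul(-1, Mul(Mul(Mul(Add(-1, 0), 4), 36), -24)) = Mul(-1, Mul(Mul(Mul(-1, 4), 36), -24)) = Mul(-1, Mul(Mul(-4, 36), -24)) = Mul(-1, Mul(-144, -24)) = Mul(-1, 3456) = -3456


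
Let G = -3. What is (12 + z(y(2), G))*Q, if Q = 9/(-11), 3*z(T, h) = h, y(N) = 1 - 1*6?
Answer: -9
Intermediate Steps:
y(N) = -5 (y(N) = 1 - 6 = -5)
z(T, h) = h/3
Q = -9/11 (Q = 9*(-1/11) = -9/11 ≈ -0.81818)
(12 + z(y(2), G))*Q = (12 + (1/3)*(-3))*(-9/11) = (12 - 1)*(-9/11) = 11*(-9/11) = -9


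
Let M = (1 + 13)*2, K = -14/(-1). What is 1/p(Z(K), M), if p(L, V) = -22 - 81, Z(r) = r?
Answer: -1/103 ≈ -0.0097087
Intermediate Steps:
K = 14 (K = -14*(-1) = 14)
M = 28 (M = 14*2 = 28)
p(L, V) = -103
1/p(Z(K), M) = 1/(-103) = -1/103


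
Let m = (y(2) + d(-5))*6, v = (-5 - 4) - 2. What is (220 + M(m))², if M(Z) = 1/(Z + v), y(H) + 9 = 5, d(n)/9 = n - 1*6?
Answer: 19148747641/395641 ≈ 48399.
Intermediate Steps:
d(n) = -54 + 9*n (d(n) = 9*(n - 1*6) = 9*(n - 6) = 9*(-6 + n) = -54 + 9*n)
y(H) = -4 (y(H) = -9 + 5 = -4)
v = -11 (v = -9 - 2 = -11)
m = -618 (m = (-4 + (-54 + 9*(-5)))*6 = (-4 + (-54 - 45))*6 = (-4 - 99)*6 = -103*6 = -618)
M(Z) = 1/(-11 + Z) (M(Z) = 1/(Z - 11) = 1/(-11 + Z))
(220 + M(m))² = (220 + 1/(-11 - 618))² = (220 + 1/(-629))² = (220 - 1/629)² = (138379/629)² = 19148747641/395641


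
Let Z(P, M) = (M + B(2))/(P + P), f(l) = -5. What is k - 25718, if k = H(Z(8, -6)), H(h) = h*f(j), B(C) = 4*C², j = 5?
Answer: -205769/8 ≈ -25721.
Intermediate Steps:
Z(P, M) = (16 + M)/(2*P) (Z(P, M) = (M + 4*2²)/(P + P) = (M + 4*4)/((2*P)) = (M + 16)*(1/(2*P)) = (16 + M)*(1/(2*P)) = (16 + M)/(2*P))
H(h) = -5*h (H(h) = h*(-5) = -5*h)
k = -25/8 (k = -5*(16 - 6)/(2*8) = -5*10/(2*8) = -5*5/8 = -25/8 ≈ -3.1250)
k - 25718 = -25/8 - 25718 = -205769/8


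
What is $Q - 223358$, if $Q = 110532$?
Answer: $-112826$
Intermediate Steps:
$Q - 223358 = 110532 - 223358 = -112826$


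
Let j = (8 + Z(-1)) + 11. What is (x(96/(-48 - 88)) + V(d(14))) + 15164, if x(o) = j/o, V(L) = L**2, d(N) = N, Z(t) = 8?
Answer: 61287/4 ≈ 15322.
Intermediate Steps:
j = 27 (j = (8 + 8) + 11 = 16 + 11 = 27)
x(o) = 27/o
(x(96/(-48 - 88)) + V(d(14))) + 15164 = (27/((96/(-48 - 88))) + 14**2) + 15164 = (27/((96/(-136))) + 196) + 15164 = (27/((96*(-1/136))) + 196) + 15164 = (27/(-12/17) + 196) + 15164 = (27*(-17/12) + 196) + 15164 = (-153/4 + 196) + 15164 = 631/4 + 15164 = 61287/4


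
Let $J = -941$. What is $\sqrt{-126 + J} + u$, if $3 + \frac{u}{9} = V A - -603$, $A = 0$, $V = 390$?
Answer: $5400 + i \sqrt{1067} \approx 5400.0 + 32.665 i$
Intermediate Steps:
$u = 5400$ ($u = -27 + 9 \left(390 \cdot 0 - -603\right) = -27 + 9 \left(0 + 603\right) = -27 + 9 \cdot 603 = -27 + 5427 = 5400$)
$\sqrt{-126 + J} + u = \sqrt{-126 - 941} + 5400 = \sqrt{-1067} + 5400 = i \sqrt{1067} + 5400 = 5400 + i \sqrt{1067}$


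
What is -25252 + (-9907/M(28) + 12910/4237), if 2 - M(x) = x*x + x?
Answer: -86611673381/3431970 ≈ -25237.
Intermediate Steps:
M(x) = 2 - x - x² (M(x) = 2 - (x*x + x) = 2 - (x² + x) = 2 - (x + x²) = 2 + (-x - x²) = 2 - x - x²)
-25252 + (-9907/M(28) + 12910/4237) = -25252 + (-9907/(2 - 1*28 - 1*28²) + 12910/4237) = -25252 + (-9907/(2 - 28 - 1*784) + 12910*(1/4237)) = -25252 + (-9907/(2 - 28 - 784) + 12910/4237) = -25252 + (-9907/(-810) + 12910/4237) = -25252 + (-9907*(-1/810) + 12910/4237) = -25252 + (9907/810 + 12910/4237) = -25252 + 52433059/3431970 = -86611673381/3431970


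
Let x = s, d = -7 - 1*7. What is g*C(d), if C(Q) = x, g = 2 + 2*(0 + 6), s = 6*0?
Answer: 0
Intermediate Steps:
s = 0
d = -14 (d = -7 - 7 = -14)
x = 0
g = 14 (g = 2 + 2*6 = 2 + 12 = 14)
C(Q) = 0
g*C(d) = 14*0 = 0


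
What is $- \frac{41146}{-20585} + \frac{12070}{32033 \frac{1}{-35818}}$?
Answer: $- \frac{8898056277282}{659399305} \approx -13494.0$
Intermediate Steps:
$- \frac{41146}{-20585} + \frac{12070}{32033 \frac{1}{-35818}} = \left(-41146\right) \left(- \frac{1}{20585}\right) + \frac{12070}{32033 \left(- \frac{1}{35818}\right)} = \frac{41146}{20585} + \frac{12070}{- \frac{32033}{35818}} = \frac{41146}{20585} + 12070 \left(- \frac{35818}{32033}\right) = \frac{41146}{20585} - \frac{432323260}{32033} = - \frac{8898056277282}{659399305}$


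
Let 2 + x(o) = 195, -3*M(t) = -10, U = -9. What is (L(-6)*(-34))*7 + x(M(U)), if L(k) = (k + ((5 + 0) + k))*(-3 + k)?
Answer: -14801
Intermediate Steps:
M(t) = 10/3 (M(t) = -⅓*(-10) = 10/3)
x(o) = 193 (x(o) = -2 + 195 = 193)
L(k) = (-3 + k)*(5 + 2*k) (L(k) = (k + (5 + k))*(-3 + k) = (5 + 2*k)*(-3 + k) = (-3 + k)*(5 + 2*k))
(L(-6)*(-34))*7 + x(M(U)) = ((-15 - 1*(-6) + 2*(-6)²)*(-34))*7 + 193 = ((-15 + 6 + 2*36)*(-34))*7 + 193 = ((-15 + 6 + 72)*(-34))*7 + 193 = (63*(-34))*7 + 193 = -2142*7 + 193 = -14994 + 193 = -14801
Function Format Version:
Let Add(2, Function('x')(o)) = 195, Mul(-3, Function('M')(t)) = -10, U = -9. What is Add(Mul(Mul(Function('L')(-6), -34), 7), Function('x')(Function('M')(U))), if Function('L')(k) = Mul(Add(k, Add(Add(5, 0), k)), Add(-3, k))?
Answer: -14801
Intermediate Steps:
Function('M')(t) = Rational(10, 3) (Function('M')(t) = Mul(Rational(-1, 3), -10) = Rational(10, 3))
Function('x')(o) = 193 (Function('x')(o) = Add(-2, 195) = 193)
Function('L')(k) = Mul(Add(-3, k), Add(5, Mul(2, k))) (Function('L')(k) = Mul(Add(k, Add(5, k)), Add(-3, k)) = Mul(Add(5, Mul(2, k)), Add(-3, k)) = Mul(Add(-3, k), Add(5, Mul(2, k))))
Add(Mul(Mul(Function('L')(-6), -34), 7), Function('x')(Function('M')(U))) = Add(Mul(Mul(Add(-15, Mul(-1, -6), Mul(2, Pow(-6, 2))), -34), 7), 193) = Add(Mul(Mul(Add(-15, 6, Mul(2, 36)), -34), 7), 193) = Add(Mul(Mul(Add(-15, 6, 72), -34), 7), 193) = Add(Mul(Mul(63, -34), 7), 193) = Add(Mul(-2142, 7), 193) = Add(-14994, 193) = -14801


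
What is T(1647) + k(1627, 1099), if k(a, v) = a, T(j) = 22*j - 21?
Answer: 37840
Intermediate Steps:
T(j) = -21 + 22*j
T(1647) + k(1627, 1099) = (-21 + 22*1647) + 1627 = (-21 + 36234) + 1627 = 36213 + 1627 = 37840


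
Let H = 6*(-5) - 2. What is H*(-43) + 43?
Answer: 1419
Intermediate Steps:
H = -32 (H = -30 - 2 = -32)
H*(-43) + 43 = -32*(-43) + 43 = 1376 + 43 = 1419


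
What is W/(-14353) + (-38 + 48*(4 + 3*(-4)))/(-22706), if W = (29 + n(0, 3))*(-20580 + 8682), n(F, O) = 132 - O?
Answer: 21345351535/162949609 ≈ 130.99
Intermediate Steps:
W = -1879884 (W = (29 + (132 - 1*3))*(-20580 + 8682) = (29 + (132 - 3))*(-11898) = (29 + 129)*(-11898) = 158*(-11898) = -1879884)
W/(-14353) + (-38 + 48*(4 + 3*(-4)))/(-22706) = -1879884/(-14353) + (-38 + 48*(4 + 3*(-4)))/(-22706) = -1879884*(-1/14353) + (-38 + 48*(4 - 12))*(-1/22706) = 1879884/14353 + (-38 + 48*(-8))*(-1/22706) = 1879884/14353 + (-38 - 384)*(-1/22706) = 1879884/14353 - 422*(-1/22706) = 1879884/14353 + 211/11353 = 21345351535/162949609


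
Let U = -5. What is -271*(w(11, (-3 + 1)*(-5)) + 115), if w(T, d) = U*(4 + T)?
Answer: -10840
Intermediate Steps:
w(T, d) = -20 - 5*T (w(T, d) = -5*(4 + T) = -20 - 5*T)
-271*(w(11, (-3 + 1)*(-5)) + 115) = -271*((-20 - 5*11) + 115) = -271*((-20 - 55) + 115) = -271*(-75 + 115) = -271*40 = -10840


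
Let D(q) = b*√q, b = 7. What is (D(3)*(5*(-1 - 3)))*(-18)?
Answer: 2520*√3 ≈ 4364.8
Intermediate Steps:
D(q) = 7*√q
(D(3)*(5*(-1 - 3)))*(-18) = ((7*√3)*(5*(-1 - 3)))*(-18) = ((7*√3)*(5*(-4)))*(-18) = ((7*√3)*(-20))*(-18) = -140*√3*(-18) = 2520*√3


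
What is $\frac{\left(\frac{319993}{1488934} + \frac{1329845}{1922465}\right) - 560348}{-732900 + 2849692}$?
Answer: $- \frac{320790137889125181}{1211831034060357904} \approx -0.26472$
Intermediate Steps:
$\frac{\left(\frac{319993}{1488934} + \frac{1329845}{1922465}\right) - 560348}{-732900 + 2849692} = \frac{\left(319993 \cdot \frac{1}{1488934} + 1329845 \cdot \frac{1}{1922465}\right) - 560348}{2116792} = \left(\left(\frac{319993}{1488934} + \frac{265969}{384493}\right) - 560348\right) \frac{1}{2116792} = \left(\frac{519045355595}{572484700462} - 560348\right) \frac{1}{2116792} = \left(- \frac{320790137889125181}{572484700462}\right) \frac{1}{2116792} = - \frac{320790137889125181}{1211831034060357904}$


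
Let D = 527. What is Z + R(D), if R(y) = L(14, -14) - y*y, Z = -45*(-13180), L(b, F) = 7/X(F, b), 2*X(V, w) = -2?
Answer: 315364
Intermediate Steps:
X(V, w) = -1 (X(V, w) = (½)*(-2) = -1)
L(b, F) = -7 (L(b, F) = 7/(-1) = 7*(-1) = -7)
Z = 593100
R(y) = -7 - y² (R(y) = -7 - y*y = -7 - y²)
Z + R(D) = 593100 + (-7 - 1*527²) = 593100 + (-7 - 1*277729) = 593100 + (-7 - 277729) = 593100 - 277736 = 315364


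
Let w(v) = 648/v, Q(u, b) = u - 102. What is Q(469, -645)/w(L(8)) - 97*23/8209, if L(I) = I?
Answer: 2831992/664929 ≈ 4.2591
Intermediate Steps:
Q(u, b) = -102 + u
Q(469, -645)/w(L(8)) - 97*23/8209 = (-102 + 469)/((648/8)) - 97*23/8209 = 367/((648*(⅛))) - 2231*1/8209 = 367/81 - 2231/8209 = 2831992/664929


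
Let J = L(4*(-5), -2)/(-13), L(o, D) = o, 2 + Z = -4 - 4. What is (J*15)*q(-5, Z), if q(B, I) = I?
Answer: -3000/13 ≈ -230.77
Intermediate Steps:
Z = -10 (Z = -2 + (-4 - 4) = -2 - 8 = -10)
J = 20/13 (J = (4*(-5))/(-13) = -20*(-1/13) = 20/13 ≈ 1.5385)
(J*15)*q(-5, Z) = ((20/13)*15)*(-10) = (300/13)*(-10) = -3000/13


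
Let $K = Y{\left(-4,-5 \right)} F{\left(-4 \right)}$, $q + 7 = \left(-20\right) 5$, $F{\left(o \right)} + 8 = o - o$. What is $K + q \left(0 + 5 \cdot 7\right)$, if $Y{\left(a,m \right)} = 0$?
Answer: $-3745$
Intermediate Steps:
$F{\left(o \right)} = -8$ ($F{\left(o \right)} = -8 + \left(o - o\right) = -8 + 0 = -8$)
$q = -107$ ($q = -7 - 100 = -107$)
$K = 0$ ($K = 0 \left(-8\right) = 0$)
$K + q \left(0 + 5 \cdot 7\right) = 0 - 107 \left(0 + 5 \cdot 7\right) = 0 - 107 \left(0 + 35\right) = 0 - 3745 = -3745$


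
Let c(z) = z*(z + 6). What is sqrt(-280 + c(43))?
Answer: 3*sqrt(203) ≈ 42.743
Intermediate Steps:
c(z) = z*(6 + z)
sqrt(-280 + c(43)) = sqrt(-280 + 43*(6 + 43)) = sqrt(-280 + 43*49) = sqrt(-280 + 2107) = sqrt(1827) = 3*sqrt(203)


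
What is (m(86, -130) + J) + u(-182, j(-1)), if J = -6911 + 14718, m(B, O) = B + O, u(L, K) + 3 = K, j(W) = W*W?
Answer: 7761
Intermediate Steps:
j(W) = W²
u(L, K) = -3 + K
J = 7807
(m(86, -130) + J) + u(-182, j(-1)) = ((86 - 130) + 7807) + (-3 + (-1)²) = (-44 + 7807) + (-3 + 1) = 7763 - 2 = 7761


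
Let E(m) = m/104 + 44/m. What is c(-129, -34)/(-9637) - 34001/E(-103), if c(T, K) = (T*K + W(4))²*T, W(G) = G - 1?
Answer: 41244221018209/146337845 ≈ 2.8184e+5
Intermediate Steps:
W(G) = -1 + G
E(m) = 44/m + m/104 (E(m) = m*(1/104) + 44/m = m/104 + 44/m = 44/m + m/104)
c(T, K) = T*(3 + K*T)² (c(T, K) = (T*K + (-1 + 4))²*T = (K*T + 3)²*T = (3 + K*T)²*T = T*(3 + K*T)²)
c(-129, -34)/(-9637) - 34001/E(-103) = -129*(3 - 34*(-129))²/(-9637) - 34001/(44/(-103) + (1/104)*(-103)) = -129*(3 + 4386)²*(-1/9637) - 34001/(44*(-1/103) - 103/104) = -129*4389²*(-1/9637) - 34001/(-44/103 - 103/104) = -129*19263321*(-1/9637) - 34001/(-15185/10712) = -2484968409*(-1/9637) - 34001*(-10712/15185) = 2484968409/9637 + 364218712/15185 = 41244221018209/146337845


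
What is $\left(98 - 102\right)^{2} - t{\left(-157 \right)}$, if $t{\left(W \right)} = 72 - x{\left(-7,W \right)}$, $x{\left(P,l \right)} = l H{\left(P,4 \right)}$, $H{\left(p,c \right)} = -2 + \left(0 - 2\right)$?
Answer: $572$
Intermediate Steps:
$H{\left(p,c \right)} = -4$ ($H{\left(p,c \right)} = -2 - 2 = -4$)
$x{\left(P,l \right)} = - 4 l$ ($x{\left(P,l \right)} = l \left(-4\right) = - 4 l$)
$t{\left(W \right)} = 72 + 4 W$ ($t{\left(W \right)} = 72 - - 4 W = 72 + 4 W$)
$\left(98 - 102\right)^{2} - t{\left(-157 \right)} = \left(98 - 102\right)^{2} - \left(72 + 4 \left(-157\right)\right) = \left(-4\right)^{2} - \left(72 - 628\right) = 16 - -556 = 16 + 556 = 572$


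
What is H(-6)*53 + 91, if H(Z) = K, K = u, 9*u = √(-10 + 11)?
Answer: 872/9 ≈ 96.889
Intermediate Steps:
u = ⅑ (u = √(-10 + 11)/9 = √1/9 = (⅑)*1 = ⅑ ≈ 0.11111)
K = ⅑ ≈ 0.11111
H(Z) = ⅑
H(-6)*53 + 91 = (⅑)*53 + 91 = 53/9 + 91 = 872/9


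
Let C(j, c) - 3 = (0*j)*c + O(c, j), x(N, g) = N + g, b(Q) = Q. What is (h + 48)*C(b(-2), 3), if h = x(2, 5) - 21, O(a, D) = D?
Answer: 34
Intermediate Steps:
C(j, c) = 3 + j (C(j, c) = 3 + ((0*j)*c + j) = 3 + (0*c + j) = 3 + (0 + j) = 3 + j)
h = -14 (h = (2 + 5) - 21 = 7 - 21 = -14)
(h + 48)*C(b(-2), 3) = (-14 + 48)*(3 - 2) = 34*1 = 34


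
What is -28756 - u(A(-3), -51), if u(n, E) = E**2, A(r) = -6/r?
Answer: -31357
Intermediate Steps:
-28756 - u(A(-3), -51) = -28756 - 1*(-51)**2 = -28756 - 1*2601 = -28756 - 2601 = -31357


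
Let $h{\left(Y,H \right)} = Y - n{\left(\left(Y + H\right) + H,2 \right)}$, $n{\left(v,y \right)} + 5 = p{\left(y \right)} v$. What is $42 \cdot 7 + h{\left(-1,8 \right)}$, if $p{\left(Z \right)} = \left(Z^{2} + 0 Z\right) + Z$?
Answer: $208$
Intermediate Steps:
$p{\left(Z \right)} = Z + Z^{2}$ ($p{\left(Z \right)} = \left(Z^{2} + 0\right) + Z = Z^{2} + Z = Z + Z^{2}$)
$n{\left(v,y \right)} = -5 + v y \left(1 + y\right)$ ($n{\left(v,y \right)} = -5 + y \left(1 + y\right) v = -5 + v y \left(1 + y\right)$)
$h{\left(Y,H \right)} = 5 - 12 H - 5 Y$ ($h{\left(Y,H \right)} = Y - \left(-5 + \left(\left(Y + H\right) + H\right) 2 \left(1 + 2\right)\right) = Y - \left(-5 + \left(\left(H + Y\right) + H\right) 2 \cdot 3\right) = Y - \left(-5 + \left(Y + 2 H\right) 2 \cdot 3\right) = Y - \left(-5 + \left(6 Y + 12 H\right)\right) = Y - \left(-5 + 6 Y + 12 H\right) = 5 - 12 H - 5 Y$)
$42 \cdot 7 + h{\left(-1,8 \right)} = 42 \cdot 7 - 86 = 294 + \left(5 - 96 + 5\right) = 294 - 86 = 208$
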